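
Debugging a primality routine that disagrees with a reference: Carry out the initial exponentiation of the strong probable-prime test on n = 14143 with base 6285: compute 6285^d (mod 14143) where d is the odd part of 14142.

n − 1 = 14142 = 2^1 · 7071, so s = 1 and d = 7071.
6285^7071 mod 14143 = 14142.

14142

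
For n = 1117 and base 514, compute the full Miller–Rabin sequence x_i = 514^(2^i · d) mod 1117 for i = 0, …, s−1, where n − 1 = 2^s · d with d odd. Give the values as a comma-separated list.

214, 1116

n − 1 = 1116 = 2^2 · 279, so s = 2 and d = 279.
x_0 = 514^279 mod 1117 = 214.
x_1 = 214^2 mod 1117 = 1116.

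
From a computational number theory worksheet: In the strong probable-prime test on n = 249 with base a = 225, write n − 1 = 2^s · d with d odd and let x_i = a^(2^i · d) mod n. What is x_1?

234

n − 1 = 248 = 2^3 · 31, so s = 3 and d = 31.
Repeated squaring mod 249: 225^1 ≡ 225, 225^2 ≡ 78, 225^4 ≡ 108, 225^8 ≡ 210, 225^16 ≡ 27.
31 = 16 + 8 + 4 + 2 + 1, so 225^31 ≡ 27·210·108·78·225 ≡ 63 (mod 249).
x_0 = 63.
x_1 = 63^2 mod 249 = 234.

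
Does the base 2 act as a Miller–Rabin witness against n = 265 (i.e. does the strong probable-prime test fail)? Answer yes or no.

yes

n − 1 = 264 = 2^3 · 33, so s = 3 and d = 33.
x_0 = 2^33 mod 265 = 137.
x_0 is neither 1 nor 264, so continue squaring.
x_1 = 137^2 mod 265 = 219.
x_2 = 219^2 mod 265 = 261.
Reached i = s−1 = 2 without hitting −1: 2 is a Miller–Rabin witness and 265 is composite.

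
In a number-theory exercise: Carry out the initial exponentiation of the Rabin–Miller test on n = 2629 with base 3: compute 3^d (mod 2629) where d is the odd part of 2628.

n − 1 = 2628 = 2^2 · 657, so s = 2 and d = 657.
3^657 mod 2629 = 1197.

1197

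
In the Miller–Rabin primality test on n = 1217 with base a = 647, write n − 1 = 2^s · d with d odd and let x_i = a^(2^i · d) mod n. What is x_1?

n − 1 = 1216 = 2^6 · 19, so s = 6 and d = 19.
x_0 = 647^19 mod 1217 = 895.
x_1 = 895^2 mod 1217 = 239.

239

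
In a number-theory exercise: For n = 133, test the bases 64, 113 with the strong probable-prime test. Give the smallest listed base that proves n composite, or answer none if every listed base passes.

113

n − 1 = 132 = 2^2 · 33, so s = 2 and d = 33.
Base 64: x_0 = 64^33 mod 133 = 1. x_0 = 1, so 64 is not a witness.
Base 113: x_0 = 113^33 mod 133 = 113. x_0 is neither 1 nor 132, so continue squaring. x_1 = 113^2 mod 133 = 1. x_1 = 1 but x_0 ≠ ±1, a nontrivial square root of 1 — 113 is a witness and 133 is composite.
The smallest witness among the given bases is 113.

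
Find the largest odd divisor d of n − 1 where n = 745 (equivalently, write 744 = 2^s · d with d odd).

Halving: 744 → 372 → 186 → 93; 93 is odd.
So 744 = 2^3 · 93.

93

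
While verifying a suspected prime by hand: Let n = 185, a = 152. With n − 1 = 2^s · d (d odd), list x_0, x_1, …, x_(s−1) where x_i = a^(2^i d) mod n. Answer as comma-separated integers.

173, 144, 16

n − 1 = 184 = 2^3 · 23, so s = 3 and d = 23.
x_0 = 152^23 mod 185 = 173.
x_1 = 173^2 mod 185 = 144.
x_2 = 144^2 mod 185 = 16.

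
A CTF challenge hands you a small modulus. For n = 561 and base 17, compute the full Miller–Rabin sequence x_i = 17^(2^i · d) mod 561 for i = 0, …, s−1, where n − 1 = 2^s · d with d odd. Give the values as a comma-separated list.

527, 34, 34, 34

n − 1 = 560 = 2^4 · 35, so s = 4 and d = 35.
x_0 = 17^35 mod 561 = 527.
x_1 = 527^2 mod 561 = 34.
x_2 = 34^2 mod 561 = 34.
x_3 = 34^2 mod 561 = 34.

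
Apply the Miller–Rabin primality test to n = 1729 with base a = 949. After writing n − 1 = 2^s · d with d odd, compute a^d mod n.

n − 1 = 1728 = 2^6 · 27, so s = 6 and d = 27.
949^27 mod 1729 = 1443.

1443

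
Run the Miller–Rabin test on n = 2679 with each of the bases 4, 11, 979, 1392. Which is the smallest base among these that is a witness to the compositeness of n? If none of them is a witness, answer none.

n − 1 = 2678 = 2^1 · 1339, so s = 1 and d = 1339.
Base 4: x_0 = 4^1339 mod 2679 = 1165. x_0 ∉ {1, 2678} and s = 1, so 4 is a Miller–Rabin witness and 2679 is composite.
Base 11: x_0 = 11^1339 mod 2679 = 1721. x_0 ∉ {1, 2678} and s = 1, so 11 is a Miller–Rabin witness and 2679 is composite.
Base 979: x_0 = 979^1339 mod 2679 = 2200. x_0 ∉ {1, 2678} and s = 1, so 979 is a Miller–Rabin witness and 2679 is composite.
Base 1392: x_0 = 1392^1339 mod 2679 = 396. x_0 ∉ {1, 2678} and s = 1, so 1392 is a Miller–Rabin witness and 2679 is composite.
The smallest witness among the given bases is 4.

4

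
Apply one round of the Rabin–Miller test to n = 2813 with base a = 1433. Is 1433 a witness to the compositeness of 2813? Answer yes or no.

n − 1 = 2812 = 2^2 · 703, so s = 2 and d = 703.
x_0 = 1433^703 mod 2813 = 1380.
x_0 is neither 1 nor 2812, so continue squaring.
x_1 = 1380^2 mod 2813 = 2812.
x_1 ≡ −1, so 1433 is not a witness.

no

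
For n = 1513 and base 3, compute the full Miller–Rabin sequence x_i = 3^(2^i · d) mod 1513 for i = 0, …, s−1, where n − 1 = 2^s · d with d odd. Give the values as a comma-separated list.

n − 1 = 1512 = 2^3 · 189, so s = 3 and d = 189.
x_0 = 3^189 mod 1513 = 1134.
x_1 = 1134^2 mod 1513 = 1419.
x_2 = 1419^2 mod 1513 = 1271.

1134, 1419, 1271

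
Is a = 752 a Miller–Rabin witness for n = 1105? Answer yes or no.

n − 1 = 1104 = 2^4 · 69, so s = 4 and d = 69.
Repeated squaring mod 1105: 752^1 ≡ 752, 752^2 ≡ 849, 752^4 ≡ 341, 752^8 ≡ 256, 752^16 ≡ 341, 752^32 ≡ 256, 752^64 ≡ 341.
69 = 64 + 4 + 1, so 752^69 ≡ 341·341·752 ≡ 242 (mod 1105).
x_0 = 752^69 mod 1105 = 242.
x_0 is neither 1 nor 1104, so continue squaring.
x_1 = 242^2 mod 1105 = 1104.
x_1 ≡ −1, so 752 is not a witness.

no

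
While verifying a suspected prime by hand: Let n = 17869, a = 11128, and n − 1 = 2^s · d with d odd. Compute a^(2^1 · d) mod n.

n − 1 = 17868 = 2^2 · 4467, so s = 2 and d = 4467.
Repeated squaring mod 17869: 11128^1 ≡ 11128, 11128^2 ≡ 214, 11128^4 ≡ 10058, 11128^8 ≡ 6955, 11128^16 ≡ 642, 11128^32 ≡ 1177, 11128^64 ≡ 9416, 11128^128 ≡ 12947, 11128^256 ≡ 13589, 11128^512 ≡ 2675, 11128^1024 ≡ 8025, 11128^2048 ≡ 749, 11128^4096 ≡ 7062.
4467 = 4096 + 256 + 64 + 32 + 16 + 2 + 1, so 11128^4467 ≡ 7062·13589·9416·1177·642·214·11128 ≡ 17441 (mod 17869).
x_0 = 17441.
x_1 = 17441^2 mod 17869 = 4494.

4494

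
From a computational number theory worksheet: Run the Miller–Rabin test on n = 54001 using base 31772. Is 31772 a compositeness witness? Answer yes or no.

no

n − 1 = 54000 = 2^4 · 3375, so s = 4 and d = 3375.
x_0 = 31772^3375 mod 54001 = 12761.
x_0 is neither 1 nor 54000, so continue squaring.
x_1 = 12761^2 mod 54001 = 30106.
x_2 = 30106^2 mod 54001 = 18452.
x_3 = 18452^2 mod 54001 = 54000.
x_3 ≡ −1, so 31772 is not a witness.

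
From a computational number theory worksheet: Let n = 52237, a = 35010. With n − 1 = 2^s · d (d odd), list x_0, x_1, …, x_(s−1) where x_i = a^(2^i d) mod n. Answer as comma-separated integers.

1, 1

n − 1 = 52236 = 2^2 · 13059, so s = 2 and d = 13059.
x_0 = 35010^13059 mod 52237 = 1.
x_1 = 1^2 mod 52237 = 1.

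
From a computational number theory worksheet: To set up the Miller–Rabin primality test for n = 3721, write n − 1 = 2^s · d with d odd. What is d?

Halving: 3720 → 1860 → 930 → 465; 465 is odd.
So 3720 = 2^3 · 465.

465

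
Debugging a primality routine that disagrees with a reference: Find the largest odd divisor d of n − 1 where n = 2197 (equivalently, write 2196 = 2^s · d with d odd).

Halving: 2196 → 1098 → 549; 549 is odd.
So 2196 = 2^2 · 549.

549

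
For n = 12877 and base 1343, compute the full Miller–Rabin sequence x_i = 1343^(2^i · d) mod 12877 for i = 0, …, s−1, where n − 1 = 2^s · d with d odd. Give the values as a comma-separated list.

7031, 158

n − 1 = 12876 = 2^2 · 3219, so s = 2 and d = 3219.
x_0 = 1343^3219 mod 12877 = 7031.
x_1 = 7031^2 mod 12877 = 158.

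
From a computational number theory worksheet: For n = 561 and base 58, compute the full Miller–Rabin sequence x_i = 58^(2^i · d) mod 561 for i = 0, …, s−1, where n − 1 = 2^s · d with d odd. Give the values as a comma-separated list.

496, 298, 166, 67

n − 1 = 560 = 2^4 · 35, so s = 4 and d = 35.
x_0 = 58^35 mod 561 = 496.
x_1 = 496^2 mod 561 = 298.
x_2 = 298^2 mod 561 = 166.
x_3 = 166^2 mod 561 = 67.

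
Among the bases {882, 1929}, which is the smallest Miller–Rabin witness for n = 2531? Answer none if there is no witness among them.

n − 1 = 2530 = 2^1 · 1265, so s = 1 and d = 1265.
Base 882: x_0 = 882^1265 mod 2531 = 2530. x_0 = 2530 ≡ −1, so 882 is not a witness.
Base 1929: x_0 = 1929^1265 mod 2531 = 2530. x_0 = 2530 ≡ −1, so 1929 is not a witness.
No listed base is a witness for 2531.

none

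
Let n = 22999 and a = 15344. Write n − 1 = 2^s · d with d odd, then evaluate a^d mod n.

n − 1 = 22998 = 2^1 · 11499, so s = 1 and d = 11499.
15344^11499 mod 22999 = 6583.

6583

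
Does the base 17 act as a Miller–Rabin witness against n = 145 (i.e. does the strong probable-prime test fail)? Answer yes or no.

no

n − 1 = 144 = 2^4 · 9, so s = 4 and d = 9.
x_0 = 17^9 mod 145 = 17.
x_0 is neither 1 nor 144, so continue squaring.
x_1 = 17^2 mod 145 = 144.
x_1 ≡ −1, so 17 is not a witness.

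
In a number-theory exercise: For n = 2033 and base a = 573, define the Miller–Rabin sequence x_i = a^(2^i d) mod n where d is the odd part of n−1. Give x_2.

841

n − 1 = 2032 = 2^4 · 127, so s = 4 and d = 127.
By repeated squaring, 573^127 ≡ 269 (mod 2033).
x_0 = 269.
x_1 = 269^2 mod 2033 = 1206.
x_2 = 1206^2 mod 2033 = 841.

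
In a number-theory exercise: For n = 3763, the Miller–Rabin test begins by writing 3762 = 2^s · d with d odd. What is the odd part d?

Halving: 3762 → 1881; 1881 is odd.
So 3762 = 2^1 · 1881.

1881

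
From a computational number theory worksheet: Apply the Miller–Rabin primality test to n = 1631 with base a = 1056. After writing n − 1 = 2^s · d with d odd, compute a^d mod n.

1616

n − 1 = 1630 = 2^1 · 815, so s = 1 and d = 815.
1056^815 mod 1631 = 1616.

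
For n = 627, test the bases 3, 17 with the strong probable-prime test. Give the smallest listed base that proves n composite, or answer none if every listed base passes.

3

n − 1 = 626 = 2^1 · 313, so s = 1 and d = 313.
Base 3: x_0 = 3^313 mod 627 = 192. x_0 ∉ {1, 626} and s = 1, so 3 is a Miller–Rabin witness and 627 is composite.
Base 17: x_0 = 17^313 mod 627 = 62. x_0 ∉ {1, 626} and s = 1, so 17 is a Miller–Rabin witness and 627 is composite.
The smallest witness among the given bases is 3.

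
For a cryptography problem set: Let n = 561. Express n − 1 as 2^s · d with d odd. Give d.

35

Halving: 560 → 280 → 140 → 70 → 35; 35 is odd.
So 560 = 2^4 · 35.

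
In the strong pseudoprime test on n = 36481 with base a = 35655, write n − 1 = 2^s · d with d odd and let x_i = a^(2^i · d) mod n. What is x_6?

n − 1 = 36480 = 2^7 · 285, so s = 7 and d = 285.
x_0 = 35655^285 mod 36481 = 34572.
x_1 = 34572^2 mod 36481 = 32662.
x_2 = 32662^2 mod 36481 = 28842.
x_3 = 28842^2 mod 36481 = 21202.
x_4 = 21202^2 mod 36481 = 5922.
x_5 = 5922^2 mod 36481 = 11843.
x_6 = 11843^2 mod 36481 = 23685.

23685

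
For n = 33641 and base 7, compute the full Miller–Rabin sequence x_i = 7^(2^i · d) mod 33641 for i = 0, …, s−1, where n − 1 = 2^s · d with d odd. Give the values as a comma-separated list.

17838, 17666, 33640

n − 1 = 33640 = 2^3 · 4205, so s = 3 and d = 4205.
x_0 = 7^4205 mod 33641 = 17838.
x_1 = 17838^2 mod 33641 = 17666.
x_2 = 17666^2 mod 33641 = 33640.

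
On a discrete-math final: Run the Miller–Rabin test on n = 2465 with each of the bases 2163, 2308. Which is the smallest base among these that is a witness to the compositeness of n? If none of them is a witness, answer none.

none

n − 1 = 2464 = 2^5 · 77, so s = 5 and d = 77.
Base 2163: x_0 = 2163^77 mod 2465 = 2163. x_0 is neither 1 nor 2464, so continue squaring. x_1 = 2163^2 mod 2465 = 2464. x_1 ≡ −1, so 2163 is not a witness.
Base 2308: x_0 = 2308^77 mod 2465 = 2308. x_0 is neither 1 nor 2464, so continue squaring. x_1 = 2308^2 mod 2465 = 2464. x_1 ≡ −1, so 2308 is not a witness.
No listed base is a witness for 2465.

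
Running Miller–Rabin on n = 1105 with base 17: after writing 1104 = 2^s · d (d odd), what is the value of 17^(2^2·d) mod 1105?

n − 1 = 1104 = 2^4 · 69, so s = 4 and d = 69.
Repeated squaring mod 1105: 17^1 ≡ 17, 17^2 ≡ 289, 17^4 ≡ 646, 17^8 ≡ 731, 17^16 ≡ 646, 17^32 ≡ 731, 17^64 ≡ 646.
69 = 64 + 4 + 1, so 17^69 ≡ 646·646·17 ≡ 272 (mod 1105).
x_0 = 272.
x_1 = 272^2 mod 1105 = 1054.
x_2 = 1054^2 mod 1105 = 391.

391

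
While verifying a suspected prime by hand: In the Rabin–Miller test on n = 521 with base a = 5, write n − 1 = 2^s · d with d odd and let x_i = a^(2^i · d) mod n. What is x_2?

n − 1 = 520 = 2^3 · 65, so s = 3 and d = 65.
By repeated squaring, 5^65 ≡ 520 (mod 521).
x_0 = 520.
x_1 = 520^2 mod 521 = 1.
x_2 = 1^2 mod 521 = 1.

1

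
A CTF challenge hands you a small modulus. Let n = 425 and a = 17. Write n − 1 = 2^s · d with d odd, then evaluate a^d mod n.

n − 1 = 424 = 2^3 · 53, so s = 3 and d = 53.
17^53 mod 425 = 187.

187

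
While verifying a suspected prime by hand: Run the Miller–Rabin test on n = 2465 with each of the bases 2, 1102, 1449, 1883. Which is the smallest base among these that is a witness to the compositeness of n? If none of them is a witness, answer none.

2

n − 1 = 2464 = 2^5 · 77, so s = 5 and d = 77.
Base 2: x_0 = 2^77 mod 2465 = 1902. x_0 is neither 1 nor 2464, so continue squaring. x_1 = 1902^2 mod 2465 = 1449. x_2 = 1449^2 mod 2465 = 1886. x_3 = 1886^2 mod 2465 = 1. x_3 = 1 but x_2 ≠ ±1, a nontrivial square root of 1 — 2 is a witness and 2465 is composite.
Base 1102: x_0 = 1102^77 mod 2465 = 957. x_0 is neither 1 nor 2464, so continue squaring. x_1 = 957^2 mod 2465 = 1334. x_2 = 1334^2 mod 2465 = 2291. x_3 = 2291^2 mod 2465 = 696. x_4 = 696^2 mod 2465 = 1276. Reached i = s−1 = 4 without hitting −1: 1102 is a Miller–Rabin witness and 2465 is composite.
Base 1449: x_0 = 1449^77 mod 2465 = 1449. x_0 is neither 1 nor 2464, so continue squaring. x_1 = 1449^2 mod 2465 = 1886. x_2 = 1886^2 mod 2465 = 1. x_2 = 1 but x_1 ≠ ±1, a nontrivial square root of 1 — 1449 is a witness and 2465 is composite.
Base 1883: x_0 = 1883^77 mod 2465 = 1288. x_0 is neither 1 nor 2464, so continue squaring. x_1 = 1288^2 mod 2465 = 2464. x_1 ≡ −1, so 1883 is not a witness.
The smallest witness among the given bases is 2.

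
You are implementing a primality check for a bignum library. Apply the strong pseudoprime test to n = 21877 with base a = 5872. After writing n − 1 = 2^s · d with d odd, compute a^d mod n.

n − 1 = 21876 = 2^2 · 5469, so s = 2 and d = 5469.
5872^5469 mod 21877 = 9860.

9860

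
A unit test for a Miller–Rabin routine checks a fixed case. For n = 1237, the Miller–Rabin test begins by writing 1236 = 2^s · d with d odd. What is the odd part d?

309

Halving: 1236 → 618 → 309; 309 is odd.
So 1236 = 2^2 · 309.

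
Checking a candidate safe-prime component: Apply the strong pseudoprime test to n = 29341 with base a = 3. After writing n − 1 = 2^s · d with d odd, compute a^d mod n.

n − 1 = 29340 = 2^2 · 7335, so s = 2 and d = 7335.
3^7335 mod 29341 = 22569.

22569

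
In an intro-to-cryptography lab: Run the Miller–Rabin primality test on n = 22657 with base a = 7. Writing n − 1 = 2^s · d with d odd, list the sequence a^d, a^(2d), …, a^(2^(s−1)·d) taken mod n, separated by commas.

9581, 12054, 22232, 22026, 12992, 20071, 3581

n − 1 = 22656 = 2^7 · 177, so s = 7 and d = 177.
x_0 = 7^177 mod 22657 = 9581.
x_1 = 9581^2 mod 22657 = 12054.
x_2 = 12054^2 mod 22657 = 22232.
x_3 = 22232^2 mod 22657 = 22026.
x_4 = 22026^2 mod 22657 = 12992.
x_5 = 12992^2 mod 22657 = 20071.
x_6 = 20071^2 mod 22657 = 3581.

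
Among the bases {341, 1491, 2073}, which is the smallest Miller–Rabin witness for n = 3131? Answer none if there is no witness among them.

341

n − 1 = 3130 = 2^1 · 1565, so s = 1 and d = 1565.
Base 341: x_0 = 341^1565 mod 3131 = 2759. x_0 ∉ {1, 3130} and s = 1, so 341 is a Miller–Rabin witness and 3131 is composite.
Base 1491: x_0 = 1491^1565 mod 3131 = 522. x_0 ∉ {1, 3130} and s = 1, so 1491 is a Miller–Rabin witness and 3131 is composite.
Base 2073: x_0 = 2073^1565 mod 3131 = 464. x_0 ∉ {1, 3130} and s = 1, so 2073 is a Miller–Rabin witness and 3131 is composite.
The smallest witness among the given bases is 341.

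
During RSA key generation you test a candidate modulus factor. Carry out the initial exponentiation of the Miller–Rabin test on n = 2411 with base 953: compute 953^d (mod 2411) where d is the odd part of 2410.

1

n − 1 = 2410 = 2^1 · 1205, so s = 1 and d = 1205.
953^1205 mod 2411 = 1.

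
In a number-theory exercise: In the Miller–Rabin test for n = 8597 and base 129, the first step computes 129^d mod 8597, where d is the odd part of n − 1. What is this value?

n − 1 = 8596 = 2^2 · 2149, so s = 2 and d = 2149.
By repeated squaring, 129^2149 ≡ 6279 (mod 8597).

6279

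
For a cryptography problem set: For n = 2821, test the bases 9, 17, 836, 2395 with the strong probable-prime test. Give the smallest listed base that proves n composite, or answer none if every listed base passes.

n − 1 = 2820 = 2^2 · 705, so s = 2 and d = 705.
Base 9: x_0 = 9^705 mod 2821 = 1. x_0 = 1, so 9 is not a witness.
Base 17: x_0 = 17^705 mod 2821 = 2820. x_0 = 2820 ≡ −1, so 17 is not a witness.
Base 836: x_0 = 836^705 mod 2821 = 2820. x_0 = 2820 ≡ −1, so 836 is not a witness.
Base 2395: x_0 = 2395^705 mod 2821 = 1. x_0 = 1, so 2395 is not a witness.
No listed base is a witness for 2821.

none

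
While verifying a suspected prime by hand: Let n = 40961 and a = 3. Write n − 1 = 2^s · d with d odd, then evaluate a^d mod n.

243

n − 1 = 40960 = 2^13 · 5, so s = 13 and d = 5.
3^5 mod 40961 = 243.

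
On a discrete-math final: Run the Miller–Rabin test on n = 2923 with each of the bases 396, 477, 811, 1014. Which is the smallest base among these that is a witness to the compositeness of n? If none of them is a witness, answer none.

477

n − 1 = 2922 = 2^1 · 1461, so s = 1 and d = 1461.
Base 396: x_0 = 396^1461 mod 2923 = 1. x_0 = 1, so 396 is not a witness.
Base 477: x_0 = 477^1461 mod 2923 = 1120. x_0 ∉ {1, 2922} and s = 1, so 477 is a Miller–Rabin witness and 2923 is composite.
Base 811: x_0 = 811^1461 mod 2923 = 1934. x_0 ∉ {1, 2922} and s = 1, so 811 is a Miller–Rabin witness and 2923 is composite.
Base 1014: x_0 = 1014^1461 mod 2923 = 2360. x_0 ∉ {1, 2922} and s = 1, so 1014 is a Miller–Rabin witness and 2923 is composite.
The smallest witness among the given bases is 477.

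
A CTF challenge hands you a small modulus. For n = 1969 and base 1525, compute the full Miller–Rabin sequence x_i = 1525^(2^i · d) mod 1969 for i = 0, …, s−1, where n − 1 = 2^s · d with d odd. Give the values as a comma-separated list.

n − 1 = 1968 = 2^4 · 123, so s = 4 and d = 123.
x_0 = 1525^123 mod 1969 = 1762.
x_1 = 1762^2 mod 1969 = 1500.
x_2 = 1500^2 mod 1969 = 1402.
x_3 = 1402^2 mod 1969 = 542.

1762, 1500, 1402, 542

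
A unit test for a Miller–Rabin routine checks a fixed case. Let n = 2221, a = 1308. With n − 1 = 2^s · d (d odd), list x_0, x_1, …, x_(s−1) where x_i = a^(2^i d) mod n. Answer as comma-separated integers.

n − 1 = 2220 = 2^2 · 555, so s = 2 and d = 555.
x_0 = 1308^555 mod 2221 = 790.
x_1 = 790^2 mod 2221 = 2220.

790, 2220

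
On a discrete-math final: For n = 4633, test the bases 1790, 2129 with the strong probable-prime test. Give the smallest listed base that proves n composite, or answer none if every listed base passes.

none

n − 1 = 4632 = 2^3 · 579, so s = 3 and d = 579.
Base 1790: x_0 = 1790^579 mod 4633 = 44. x_0 is neither 1 nor 4632, so continue squaring. x_1 = 44^2 mod 4633 = 1936. x_2 = 1936^2 mod 4633 = 4632. x_2 ≡ −1, so 1790 is not a witness.
Base 2129: x_0 = 2129^579 mod 4633 = 383. x_0 is neither 1 nor 4632, so continue squaring. x_1 = 383^2 mod 4633 = 3066. x_2 = 3066^2 mod 4633 = 4632. x_2 ≡ −1, so 2129 is not a witness.
No listed base is a witness for 4633.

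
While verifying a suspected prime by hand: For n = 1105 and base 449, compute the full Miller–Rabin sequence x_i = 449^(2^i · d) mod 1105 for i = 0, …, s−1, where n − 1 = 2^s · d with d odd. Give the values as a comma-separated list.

164, 376, 1041, 781

n − 1 = 1104 = 2^4 · 69, so s = 4 and d = 69.
x_0 = 449^69 mod 1105 = 164.
x_1 = 164^2 mod 1105 = 376.
x_2 = 376^2 mod 1105 = 1041.
x_3 = 1041^2 mod 1105 = 781.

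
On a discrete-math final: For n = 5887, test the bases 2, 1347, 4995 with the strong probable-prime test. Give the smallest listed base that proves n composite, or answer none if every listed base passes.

2

n − 1 = 5886 = 2^1 · 2943, so s = 1 and d = 2943.
Base 2: x_0 = 2^2943 mod 5887 = 820. x_0 ∉ {1, 5886} and s = 1, so 2 is a Miller–Rabin witness and 5887 is composite.
Base 1347: x_0 = 1347^2943 mod 5887 = 3618. x_0 ∉ {1, 5886} and s = 1, so 1347 is a Miller–Rabin witness and 5887 is composite.
Base 4995: x_0 = 4995^2943 mod 5887 = 169. x_0 ∉ {1, 5886} and s = 1, so 4995 is a Miller–Rabin witness and 5887 is composite.
The smallest witness among the given bases is 2.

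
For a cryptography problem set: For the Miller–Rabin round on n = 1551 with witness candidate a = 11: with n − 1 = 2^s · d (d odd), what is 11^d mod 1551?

44

n − 1 = 1550 = 2^1 · 775, so s = 1 and d = 775.
Repeated squaring mod 1551: 11^1 ≡ 11, 11^2 ≡ 121, 11^4 ≡ 682, 11^8 ≡ 1375, 11^16 ≡ 1507, 11^32 ≡ 385, 11^64 ≡ 880, 11^128 ≡ 451, 11^256 ≡ 220, 11^512 ≡ 319.
775 = 512 + 256 + 4 + 2 + 1, so 11^775 ≡ 319·220·682·121·11 ≡ 44 (mod 1551).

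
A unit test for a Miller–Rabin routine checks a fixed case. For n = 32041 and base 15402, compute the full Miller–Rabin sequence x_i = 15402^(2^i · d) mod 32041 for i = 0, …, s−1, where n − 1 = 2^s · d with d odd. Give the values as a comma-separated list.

n − 1 = 32040 = 2^3 · 4005, so s = 3 and d = 4005.
x_0 = 15402^4005 mod 32041 = 27923.
x_1 = 27923^2 mod 32041 = 8235.
x_2 = 8235^2 mod 32041 = 16469.

27923, 8235, 16469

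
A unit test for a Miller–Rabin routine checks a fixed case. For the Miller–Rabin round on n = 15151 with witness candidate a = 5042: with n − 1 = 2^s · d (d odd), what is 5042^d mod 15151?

n − 1 = 15150 = 2^1 · 7575, so s = 1 and d = 7575.
Repeated squaring mod 15151: 5042^1 ≡ 5042, 5042^2 ≡ 13537, 5042^4 ≡ 14175, 5042^8 ≡ 13214, 5042^16 ≡ 9672, 5042^32 ≡ 5310, 5042^64 ≡ 89, 5042^128 ≡ 7921, 5042^256 ≡ 1950, 5042^512 ≡ 14750, 5042^1024 ≡ 9291, 5042^2048 ≡ 7434, 5042^4096 ≡ 8659.
7575 = 4096 + 2048 + 1024 + 256 + 128 + 16 + 4 + 2 + 1, so 5042^7575 ≡ 8659·7434·9291·1950·7921·9672·14175·13537·5042 ≡ 11915 (mod 15151).

11915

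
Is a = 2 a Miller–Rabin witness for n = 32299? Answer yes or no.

no

n − 1 = 32298 = 2^1 · 16149, so s = 1 and d = 16149.
By repeated squaring, 2^16149 ≡ 32298 (mod 32299).
x_0 = 2^16149 mod 32299 = 32298.
x_0 = 32298 ≡ −1, so 2 is not a witness.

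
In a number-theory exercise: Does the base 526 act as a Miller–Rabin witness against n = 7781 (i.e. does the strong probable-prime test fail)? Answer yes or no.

n − 1 = 7780 = 2^2 · 1945, so s = 2 and d = 1945.
x_0 = 526^1945 mod 7781 = 247.
x_0 is neither 1 nor 7780, so continue squaring.
x_1 = 247^2 mod 7781 = 6542.
Reached i = s−1 = 1 without hitting −1: 526 is a Miller–Rabin witness and 7781 is composite.

yes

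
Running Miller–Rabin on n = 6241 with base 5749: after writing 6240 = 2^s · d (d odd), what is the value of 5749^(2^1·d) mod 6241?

4267

n − 1 = 6240 = 2^5 · 195, so s = 5 and d = 195.
x_0 = 5749^195 mod 6241 = 4107.
x_1 = 4107^2 mod 6241 = 4267.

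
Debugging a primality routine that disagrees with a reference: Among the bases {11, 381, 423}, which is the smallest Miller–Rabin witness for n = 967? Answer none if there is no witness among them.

none

n − 1 = 966 = 2^1 · 483, so s = 1 and d = 483.
Base 11: x_0 = 11^483 mod 967 = 1. x_0 = 1, so 11 is not a witness.
Base 381: x_0 = 381^483 mod 967 = 966. x_0 = 966 ≡ −1, so 381 is not a witness.
Base 423: x_0 = 423^483 mod 967 = 966. x_0 = 966 ≡ −1, so 423 is not a witness.
No listed base is a witness for 967.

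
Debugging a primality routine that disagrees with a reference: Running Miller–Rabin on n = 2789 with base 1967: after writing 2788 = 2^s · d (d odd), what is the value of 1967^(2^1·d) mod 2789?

1

n − 1 = 2788 = 2^2 · 697, so s = 2 and d = 697.
x_0 = 1967^697 mod 2789 = 2788.
x_1 = 2788^2 mod 2789 = 1.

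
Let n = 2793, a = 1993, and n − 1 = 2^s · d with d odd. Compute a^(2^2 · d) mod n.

625

n − 1 = 2792 = 2^3 · 349, so s = 3 and d = 349.
Repeated squaring mod 2793: 1993^1 ≡ 1993, 1993^2 ≡ 403, 1993^4 ≡ 415, 1993^8 ≡ 1852, 1993^16 ≡ 100, 1993^32 ≡ 1621, 1993^64 ≡ 2221, 1993^128 ≡ 403, 1993^256 ≡ 415.
349 = 256 + 64 + 16 + 8 + 4 + 1, so 1993^349 ≡ 415·2221·100·1852·415·1993 ≡ 1867 (mod 2793).
x_0 = 1867.
x_1 = 1867^2 mod 2793 = 25.
x_2 = 25^2 mod 2793 = 625.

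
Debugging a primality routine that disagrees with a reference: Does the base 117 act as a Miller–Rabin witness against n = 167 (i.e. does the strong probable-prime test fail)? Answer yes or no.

n − 1 = 166 = 2^1 · 83, so s = 1 and d = 83.
x_0 = 117^83 mod 167 = 166.
x_0 = 166 ≡ −1, so 117 is not a witness.

no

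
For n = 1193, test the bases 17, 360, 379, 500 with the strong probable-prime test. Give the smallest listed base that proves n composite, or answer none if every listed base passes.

none

n − 1 = 1192 = 2^3 · 149, so s = 3 and d = 149.
Base 17: x_0 = 17^149 mod 1193 = 362. x_0 is neither 1 nor 1192, so continue squaring. x_1 = 362^2 mod 1193 = 1007. x_2 = 1007^2 mod 1193 = 1192. x_2 ≡ −1, so 17 is not a witness.
Base 360: x_0 = 360^149 mod 1193 = 524. x_0 is neither 1 nor 1192, so continue squaring. x_1 = 524^2 mod 1193 = 186. x_2 = 186^2 mod 1193 = 1192. x_2 ≡ −1, so 360 is not a witness.
Base 379: x_0 = 379^149 mod 1193 = 1007. x_0 is neither 1 nor 1192, so continue squaring. x_1 = 1007^2 mod 1193 = 1192. x_1 ≡ −1, so 379 is not a witness.
Base 500: x_0 = 500^149 mod 1193 = 524. x_0 is neither 1 nor 1192, so continue squaring. x_1 = 524^2 mod 1193 = 186. x_2 = 186^2 mod 1193 = 1192. x_2 ≡ −1, so 500 is not a witness.
No listed base is a witness for 1193.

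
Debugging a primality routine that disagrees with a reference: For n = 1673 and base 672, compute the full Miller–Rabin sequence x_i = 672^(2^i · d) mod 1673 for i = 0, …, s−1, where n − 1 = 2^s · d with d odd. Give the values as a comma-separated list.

n − 1 = 1672 = 2^3 · 209, so s = 3 and d = 209.
x_0 = 672^209 mod 1673 = 497.
x_1 = 497^2 mod 1673 = 1078.
x_2 = 1078^2 mod 1673 = 1022.

497, 1078, 1022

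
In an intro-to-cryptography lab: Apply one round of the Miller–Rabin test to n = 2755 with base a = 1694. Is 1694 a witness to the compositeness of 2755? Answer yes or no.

n − 1 = 2754 = 2^1 · 1377, so s = 1 and d = 1377.
Repeated squaring mod 2755: 1694^1 ≡ 1694, 1694^2 ≡ 1681, 1694^4 ≡ 1886, 1694^8 ≡ 291, 1694^16 ≡ 2031, 1694^32 ≡ 726, 1694^64 ≡ 871, 1694^128 ≡ 1016, 1694^256 ≡ 1886, 1694^512 ≡ 291, 1694^1024 ≡ 2031.
1377 = 1024 + 256 + 64 + 32 + 1, so 1694^1377 ≡ 2031·1886·871·726·1694 ≡ 2564 (mod 2755).
x_0 = 1694^1377 mod 2755 = 2564.
x_0 ∉ {1, 2754} and s = 1, so 1694 is a Miller–Rabin witness and 2755 is composite.

yes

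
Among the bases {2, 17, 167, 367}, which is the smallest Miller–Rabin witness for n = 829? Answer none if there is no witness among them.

none

n − 1 = 828 = 2^2 · 207, so s = 2 and d = 207.
Base 2: x_0 = 2^207 mod 829 = 583. x_0 is neither 1 nor 828, so continue squaring. x_1 = 583^2 mod 829 = 828. x_1 ≡ −1, so 2 is not a witness.
Base 17: x_0 = 17^207 mod 829 = 1. x_0 = 1, so 17 is not a witness.
Base 167: x_0 = 167^207 mod 829 = 583. x_0 is neither 1 nor 828, so continue squaring. x_1 = 583^2 mod 829 = 828. x_1 ≡ −1, so 167 is not a witness.
Base 367: x_0 = 367^207 mod 829 = 1. x_0 = 1, so 367 is not a witness.
No listed base is a witness for 829.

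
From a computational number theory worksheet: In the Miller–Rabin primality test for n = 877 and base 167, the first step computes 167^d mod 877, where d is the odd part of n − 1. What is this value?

1

n − 1 = 876 = 2^2 · 219, so s = 2 and d = 219.
Repeated squaring mod 877: 167^1 ≡ 167, 167^2 ≡ 702, 167^4 ≡ 807, 167^8 ≡ 515, 167^16 ≡ 371, 167^32 ≡ 829, 167^64 ≡ 550, 167^128 ≡ 812.
219 = 128 + 64 + 16 + 8 + 2 + 1, so 167^219 ≡ 812·550·371·515·702·167 ≡ 1 (mod 877).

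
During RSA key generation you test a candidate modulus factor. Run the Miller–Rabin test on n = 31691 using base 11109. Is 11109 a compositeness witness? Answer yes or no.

n − 1 = 31690 = 2^1 · 15845, so s = 1 and d = 15845.
x_0 = 11109^15845 mod 31691 = 11813.
x_0 ∉ {1, 31690} and s = 1, so 11109 is a Miller–Rabin witness and 31691 is composite.

yes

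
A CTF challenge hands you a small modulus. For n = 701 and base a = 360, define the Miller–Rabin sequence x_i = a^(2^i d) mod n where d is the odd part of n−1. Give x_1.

n − 1 = 700 = 2^2 · 175, so s = 2 and d = 175.
x_0 = 360^175 mod 701 = 135.
x_1 = 135^2 mod 701 = 700.

700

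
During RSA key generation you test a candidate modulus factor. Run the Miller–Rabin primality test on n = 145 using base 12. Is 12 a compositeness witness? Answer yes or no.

no

n − 1 = 144 = 2^4 · 9, so s = 4 and d = 9.
x_0 = 12^9 mod 145 = 12.
x_0 is neither 1 nor 144, so continue squaring.
x_1 = 12^2 mod 145 = 144.
x_1 ≡ −1, so 12 is not a witness.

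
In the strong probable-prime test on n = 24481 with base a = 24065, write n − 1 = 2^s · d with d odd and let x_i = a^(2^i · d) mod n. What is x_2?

n − 1 = 24480 = 2^5 · 765, so s = 5 and d = 765.
x_0 = 24065^765 mod 24481 = 21115.
x_1 = 21115^2 mod 24481 = 19734.
x_2 = 19734^2 mod 24481 = 11489.

11489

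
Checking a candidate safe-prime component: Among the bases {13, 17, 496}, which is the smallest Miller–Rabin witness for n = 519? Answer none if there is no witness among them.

13

n − 1 = 518 = 2^1 · 259, so s = 1 and d = 259.
Base 13: x_0 = 13^259 mod 519 = 13. x_0 ∉ {1, 518} and s = 1, so 13 is a Miller–Rabin witness and 519 is composite.
Base 17: x_0 = 17^259 mod 519 = 329. x_0 ∉ {1, 518} and s = 1, so 17 is a Miller–Rabin witness and 519 is composite.
Base 496: x_0 = 496^259 mod 519 = 496. x_0 ∉ {1, 518} and s = 1, so 496 is a Miller–Rabin witness and 519 is composite.
The smallest witness among the given bases is 13.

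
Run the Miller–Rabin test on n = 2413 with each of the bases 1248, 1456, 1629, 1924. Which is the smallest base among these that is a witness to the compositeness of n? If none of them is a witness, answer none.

none

n − 1 = 2412 = 2^2 · 603, so s = 2 and d = 603.
Base 1248: x_0 = 1248^603 mod 2413 = 2412. x_0 = 2412 ≡ −1, so 1248 is not a witness.
Base 1456: x_0 = 1456^603 mod 2413 = 2412. x_0 = 2412 ≡ −1, so 1456 is not a witness.
Base 1629: x_0 = 1629^603 mod 2413 = 2412. x_0 = 2412 ≡ −1, so 1629 is not a witness.
Base 1924: x_0 = 1924^603 mod 2413 = 1. x_0 = 1, so 1924 is not a witness.
No listed base is a witness for 2413.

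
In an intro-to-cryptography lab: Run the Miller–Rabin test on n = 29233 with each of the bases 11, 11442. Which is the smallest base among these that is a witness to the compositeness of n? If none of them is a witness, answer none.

11

n − 1 = 29232 = 2^4 · 1827, so s = 4 and d = 1827.
Base 11: x_0 = 11^1827 mod 29233 = 10338. x_0 is neither 1 nor 29232, so continue squaring. x_1 = 10338^2 mod 29233 = 27629. x_2 = 27629^2 mod 29233 = 312. x_3 = 312^2 mod 29233 = 9645. Reached i = s−1 = 3 without hitting −1: 11 is a Miller–Rabin witness and 29233 is composite.
Base 11442: x_0 = 11442^1827 mod 29233 = 19584. x_0 is neither 1 nor 29232, so continue squaring. x_1 = 19584^2 mod 29233 = 25329. x_2 = 25329^2 mod 29233 = 10823. x_3 = 10823^2 mod 29233 = 698. Reached i = s−1 = 3 without hitting −1: 11442 is a Miller–Rabin witness and 29233 is composite.
The smallest witness among the given bases is 11.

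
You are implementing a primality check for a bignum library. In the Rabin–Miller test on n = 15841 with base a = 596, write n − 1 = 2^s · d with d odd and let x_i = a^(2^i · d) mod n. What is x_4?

n − 1 = 15840 = 2^5 · 495, so s = 5 and d = 495.
Repeated squaring mod 15841: 596^1 ≡ 596, 596^2 ≡ 6714, 596^4 ≡ 10151, 596^8 ≡ 12937, 596^16 ≡ 5804, 596^32 ≡ 8450, 596^64 ≡ 7113, 596^128 ≡ 14456, 596^256 ≡ 1464.
495 = 256 + 128 + 64 + 32 + 8 + 4 + 2 + 1, so 596^495 ≡ 1464·14456·7113·8450·12937·10151·6714·596 ≡ 13021 (mod 15841).
x_0 = 13021.
x_1 = 13021^2 mod 15841 = 218.
x_2 = 218^2 mod 15841 = 1.
x_3 = 1^2 mod 15841 = 1.
x_4 = 1^2 mod 15841 = 1.

1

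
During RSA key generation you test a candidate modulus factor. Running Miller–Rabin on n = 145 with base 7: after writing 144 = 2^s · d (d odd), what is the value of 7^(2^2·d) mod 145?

36

n − 1 = 144 = 2^4 · 9, so s = 4 and d = 9.
x_0 = 7^9 mod 145 = 107.
x_1 = 107^2 mod 145 = 139.
x_2 = 139^2 mod 145 = 36.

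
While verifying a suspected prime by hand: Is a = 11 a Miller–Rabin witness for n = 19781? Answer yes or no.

yes

n − 1 = 19780 = 2^2 · 4945, so s = 2 and d = 4945.
x_0 = 11^4945 mod 19781 = 4244.
x_0 is neither 1 nor 19780, so continue squaring.
x_1 = 4244^2 mod 19781 = 10826.
Reached i = s−1 = 1 without hitting −1: 11 is a Miller–Rabin witness and 19781 is composite.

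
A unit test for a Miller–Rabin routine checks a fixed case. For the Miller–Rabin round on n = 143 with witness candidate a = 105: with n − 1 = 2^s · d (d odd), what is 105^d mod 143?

n − 1 = 142 = 2^1 · 71, so s = 1 and d = 71.
Repeated squaring mod 143: 105^1 ≡ 105, 105^2 ≡ 14, 105^4 ≡ 53, 105^8 ≡ 92, 105^16 ≡ 27, 105^32 ≡ 14, 105^64 ≡ 53.
71 = 64 + 4 + 2 + 1, so 105^71 ≡ 53·53·14·105 ≡ 105 (mod 143).

105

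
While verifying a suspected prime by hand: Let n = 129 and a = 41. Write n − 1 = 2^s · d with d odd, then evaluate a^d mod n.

n − 1 = 128 = 2^7 · 1, so s = 7 and d = 1.
41^1 mod 129 = 41.

41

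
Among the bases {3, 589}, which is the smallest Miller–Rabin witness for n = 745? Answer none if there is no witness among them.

3

n − 1 = 744 = 2^3 · 93, so s = 3 and d = 93.
Base 3: x_0 = 3^93 mod 745 = 368. x_0 is neither 1 nor 744, so continue squaring. x_1 = 368^2 mod 745 = 579. x_2 = 579^2 mod 745 = 736. Reached i = s−1 = 2 without hitting −1: 3 is a Miller–Rabin witness and 745 is composite.
Base 589: x_0 = 589^93 mod 745 = 229. x_0 is neither 1 nor 744, so continue squaring. x_1 = 229^2 mod 745 = 291. x_2 = 291^2 mod 745 = 496. Reached i = s−1 = 2 without hitting −1: 589 is a Miller–Rabin witness and 745 is composite.
The smallest witness among the given bases is 3.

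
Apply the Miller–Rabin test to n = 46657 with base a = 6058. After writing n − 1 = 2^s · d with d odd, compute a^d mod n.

n − 1 = 46656 = 2^6 · 729, so s = 6 and d = 729.
Repeated squaring mod 46657: 6058^1 ≡ 6058, 6058^2 ≡ 26962, 6058^4 ≡ 33384, 6058^8 ≡ 42354, 6058^16 ≡ 39637, 6058^32 ≡ 10608, 6058^64 ≡ 39637, 6058^128 ≡ 10608, 6058^256 ≡ 39637, 6058^512 ≡ 10608.
729 = 512 + 128 + 64 + 16 + 8 + 1, so 6058^729 ≡ 10608·10608·39637·39637·42354·6058 ≡ 13689 (mod 46657).

13689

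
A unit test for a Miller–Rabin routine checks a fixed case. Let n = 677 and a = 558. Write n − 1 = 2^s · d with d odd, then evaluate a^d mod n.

1

n − 1 = 676 = 2^2 · 169, so s = 2 and d = 169.
By repeated squaring, 558^169 ≡ 1 (mod 677).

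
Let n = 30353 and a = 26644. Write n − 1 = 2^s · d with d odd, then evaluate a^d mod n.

29869

n − 1 = 30352 = 2^4 · 1897, so s = 4 and d = 1897.
26644^1897 mod 30353 = 29869.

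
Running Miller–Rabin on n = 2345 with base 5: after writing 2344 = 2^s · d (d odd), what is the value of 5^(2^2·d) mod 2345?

550

n − 1 = 2344 = 2^3 · 293, so s = 3 and d = 293.
Repeated squaring mod 2345: 5^1 ≡ 5, 5^2 ≡ 25, 5^4 ≡ 625, 5^8 ≡ 1355, 5^16 ≡ 2235, 5^32 ≡ 375, 5^64 ≡ 2270, 5^128 ≡ 935, 5^256 ≡ 1885.
293 = 256 + 32 + 4 + 1, so 5^293 ≡ 1885·375·625·5 ≡ 1410 (mod 2345).
x_0 = 1410.
x_1 = 1410^2 mod 2345 = 1885.
x_2 = 1885^2 mod 2345 = 550.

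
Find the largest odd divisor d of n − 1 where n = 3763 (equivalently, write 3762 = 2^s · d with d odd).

Halving: 3762 → 1881; 1881 is odd.
So 3762 = 2^1 · 1881.

1881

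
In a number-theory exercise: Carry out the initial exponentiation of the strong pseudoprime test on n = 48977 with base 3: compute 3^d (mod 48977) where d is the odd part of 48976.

n − 1 = 48976 = 2^4 · 3061, so s = 4 and d = 3061.
3^3061 mod 48977 = 44783.

44783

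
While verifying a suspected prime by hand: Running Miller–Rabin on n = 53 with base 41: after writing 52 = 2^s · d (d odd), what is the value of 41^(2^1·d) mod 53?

52

n − 1 = 52 = 2^2 · 13, so s = 2 and d = 13.
x_0 = 41^13 mod 53 = 30.
x_1 = 30^2 mod 53 = 52.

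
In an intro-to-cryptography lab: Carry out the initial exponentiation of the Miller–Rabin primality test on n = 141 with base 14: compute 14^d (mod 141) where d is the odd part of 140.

n − 1 = 140 = 2^2 · 35, so s = 2 and d = 35.
14^35 mod 141 = 119.

119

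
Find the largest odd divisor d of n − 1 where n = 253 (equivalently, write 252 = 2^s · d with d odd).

63

Halving: 252 → 126 → 63; 63 is odd.
So 252 = 2^2 · 63.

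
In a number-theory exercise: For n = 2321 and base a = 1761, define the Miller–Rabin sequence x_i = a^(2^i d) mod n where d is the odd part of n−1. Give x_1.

n − 1 = 2320 = 2^4 · 145, so s = 4 and d = 145.
x_0 = 1761^145 mod 2321 = 254.
x_1 = 254^2 mod 2321 = 1849.

1849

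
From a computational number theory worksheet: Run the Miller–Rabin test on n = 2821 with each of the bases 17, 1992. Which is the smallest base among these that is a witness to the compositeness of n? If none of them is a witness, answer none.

n − 1 = 2820 = 2^2 · 705, so s = 2 and d = 705.
Base 17: x_0 = 17^705 mod 2821 = 2820. x_0 = 2820 ≡ −1, so 17 is not a witness.
Base 1992: x_0 = 1992^705 mod 2821 = 1. x_0 = 1, so 1992 is not a witness.
No listed base is a witness for 2821.

none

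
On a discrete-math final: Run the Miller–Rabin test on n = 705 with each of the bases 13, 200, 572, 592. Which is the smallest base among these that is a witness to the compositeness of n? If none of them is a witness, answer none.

n − 1 = 704 = 2^6 · 11, so s = 6 and d = 11.
Base 13: x_0 = 13^11 mod 705 = 637. x_0 is neither 1 nor 704, so continue squaring. x_1 = 637^2 mod 705 = 394. x_2 = 394^2 mod 705 = 136. x_3 = 136^2 mod 705 = 166. x_4 = 166^2 mod 705 = 61. x_5 = 61^2 mod 705 = 196. Reached i = s−1 = 5 without hitting −1: 13 is a Miller–Rabin witness and 705 is composite.
Base 200: x_0 = 200^11 mod 705 = 425. x_0 is neither 1 nor 704, so continue squaring. x_1 = 425^2 mod 705 = 145. x_2 = 145^2 mod 705 = 580. x_3 = 580^2 mod 705 = 115. x_4 = 115^2 mod 705 = 535. x_5 = 535^2 mod 705 = 700. Reached i = s−1 = 5 without hitting −1: 200 is a Miller–Rabin witness and 705 is composite.
Base 572: x_0 = 572^11 mod 705 = 413. x_0 is neither 1 nor 704, so continue squaring. x_1 = 413^2 mod 705 = 664. x_2 = 664^2 mod 705 = 271. x_3 = 271^2 mod 705 = 121. x_4 = 121^2 mod 705 = 541. x_5 = 541^2 mod 705 = 106. Reached i = s−1 = 5 without hitting −1: 572 is a Miller–Rabin witness and 705 is composite.
Base 592: x_0 = 592^11 mod 705 = 253. x_0 is neither 1 nor 704, so continue squaring. x_1 = 253^2 mod 705 = 559. x_2 = 559^2 mod 705 = 166. x_3 = 166^2 mod 705 = 61. x_4 = 61^2 mod 705 = 196. x_5 = 196^2 mod 705 = 346. Reached i = s−1 = 5 without hitting −1: 592 is a Miller–Rabin witness and 705 is composite.
The smallest witness among the given bases is 13.

13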